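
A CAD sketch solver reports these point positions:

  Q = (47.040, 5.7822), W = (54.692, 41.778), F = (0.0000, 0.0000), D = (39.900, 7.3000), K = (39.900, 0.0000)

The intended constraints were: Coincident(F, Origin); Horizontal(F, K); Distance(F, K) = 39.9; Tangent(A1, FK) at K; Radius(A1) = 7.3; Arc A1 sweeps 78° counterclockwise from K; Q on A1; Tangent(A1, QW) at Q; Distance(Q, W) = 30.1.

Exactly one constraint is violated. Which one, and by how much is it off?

Distance(Q, W) = 30.1 — off by 6.70.

F = (0.00, 0.00) ✓; F.y = 0.00, K.y = 0.00 ✓; |FK| = 39.90 ✓; ∠(DK, KF) = 90.00° ✓; |DK| = 7.300 ✓; bearing(D→Q) − bearing(D→K) = 78.00° ✓; |DQ| = 7.300 ✓; ∠(DQ, QW) = 90.00° ✓; |QW| = 36.80 ✗.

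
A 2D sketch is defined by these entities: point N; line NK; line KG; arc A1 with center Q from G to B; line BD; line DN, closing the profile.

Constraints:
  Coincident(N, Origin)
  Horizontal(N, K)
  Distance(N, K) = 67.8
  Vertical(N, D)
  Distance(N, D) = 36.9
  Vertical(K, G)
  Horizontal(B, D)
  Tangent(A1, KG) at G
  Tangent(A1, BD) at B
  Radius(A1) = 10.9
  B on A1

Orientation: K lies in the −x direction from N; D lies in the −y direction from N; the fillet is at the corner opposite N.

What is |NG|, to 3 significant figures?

72.6

N is at the origin; N and K share the same y with |NK| = 67.8 and K on the −x side, so K = (-67.8, 0.00). N and D share the same x with |ND| = 36.9 and D on the −y side, so D = (0.00, -36.9). The virtual corner opposite N is at (-67.8, -36.9). Tangency of A1 to KG means the radius QG is perpendicular to KG and the tangent condition forces QB to be normal to BD, with radius 10.9, so the center Q sits 10.9 in from both sides at Q = (-56.9, -26.0). That places the tangent points at G = (-67.8, -26.0) on KG and B = (-56.9, -36.9) on BD. Then |NG| = |G − N| = 72.6.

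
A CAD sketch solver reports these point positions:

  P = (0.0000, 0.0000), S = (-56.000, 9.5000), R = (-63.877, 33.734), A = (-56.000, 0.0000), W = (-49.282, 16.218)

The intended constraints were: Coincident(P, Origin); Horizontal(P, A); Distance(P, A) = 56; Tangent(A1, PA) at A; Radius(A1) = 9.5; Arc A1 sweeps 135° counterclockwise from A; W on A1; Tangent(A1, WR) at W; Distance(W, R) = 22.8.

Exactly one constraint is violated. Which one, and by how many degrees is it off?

Tangent(A1, WR) at W — off by 5.20°.

P = (0.00, 0.00) ✓; P.y = 0.00, A.y = 0.00 ✓; |PA| = 56.00 ✓; ∠(SA, AP) = 90.00° ✓; |SA| = 9.500 ✓; bearing(S→W) − bearing(S→A) = 135.0° ✓; |SW| = 9.501 ✓; ∠(SW, WR) = 95.20° ✗; |WR| = 22.80 ✓.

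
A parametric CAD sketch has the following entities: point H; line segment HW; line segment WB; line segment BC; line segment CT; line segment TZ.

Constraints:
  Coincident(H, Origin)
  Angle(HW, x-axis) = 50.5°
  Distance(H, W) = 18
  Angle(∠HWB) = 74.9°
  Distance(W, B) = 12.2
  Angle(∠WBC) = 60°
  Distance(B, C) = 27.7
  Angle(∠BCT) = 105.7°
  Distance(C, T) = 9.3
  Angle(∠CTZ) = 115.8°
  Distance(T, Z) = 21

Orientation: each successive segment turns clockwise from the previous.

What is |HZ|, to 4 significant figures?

25.42

H is at the origin; HW runs at 50.5° with length 18.0, so W = (11.45, 13.89). ∠HWB = 74.9° gives WB at -54.60° from the x-axis; with |WB| = 12.2, B = (18.52, 3.945). ∠WBC = 60.0° gives BC at -174.6° from the x-axis; with |BC| = 27.7, C = (-9.060, 1.338). ∠BCT = 105.7° gives CT at 111.1° from the x-axis; with |CT| = 9.3, T = (-12.41, 10.01). ∠CTZ = 115.8° gives TZ at 46.90° from the x-axis; with |TZ| = 21.0, Z = (1.940, 25.35). Then |HZ| = |Z − H| = 25.42.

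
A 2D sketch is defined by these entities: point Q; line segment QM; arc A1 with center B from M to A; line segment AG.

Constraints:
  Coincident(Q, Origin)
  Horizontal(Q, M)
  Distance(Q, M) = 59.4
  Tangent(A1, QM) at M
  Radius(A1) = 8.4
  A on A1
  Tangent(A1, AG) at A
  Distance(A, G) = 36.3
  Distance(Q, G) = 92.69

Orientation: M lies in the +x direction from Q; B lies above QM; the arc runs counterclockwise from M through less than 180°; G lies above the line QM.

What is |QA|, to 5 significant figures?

66.585

Q is at the origin; QM is horizontal with |QM| = 59.4 and M on the +x side, so M = (59.400, 0.0000). The tangent condition forces BM to be normal to QM, so B = M + (0, 8.4) = (59.400, 8.4000). Since BA ⟂ AG (tangency), |BG| = √(8.4² + 36.3²) = 37.259 regardless of where A sits on A1. So G lies on both circle(Q, 92.69) and circle(B, 37.259); the above-QM intersection is G = (86.058, 34.431). A is the foot of the tangent from G: A = (66.472, 3.8679).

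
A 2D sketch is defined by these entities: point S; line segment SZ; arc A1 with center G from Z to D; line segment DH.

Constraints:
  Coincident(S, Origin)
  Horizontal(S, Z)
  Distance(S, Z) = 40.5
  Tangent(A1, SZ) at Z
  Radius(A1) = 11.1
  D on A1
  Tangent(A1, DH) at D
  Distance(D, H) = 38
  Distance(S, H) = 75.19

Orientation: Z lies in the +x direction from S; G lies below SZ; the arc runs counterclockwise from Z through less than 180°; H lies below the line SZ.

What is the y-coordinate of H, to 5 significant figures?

-45.728

Checks: S.y = 0.00, Z.y = 0.00 ✓; |SZ| = 40.50 ✓; |GD| = 11.10 ✓; ∠(GD, DH) = 90.00° ✓; |DH| = 38.00 ✓; |SH| = 75.19 ✓.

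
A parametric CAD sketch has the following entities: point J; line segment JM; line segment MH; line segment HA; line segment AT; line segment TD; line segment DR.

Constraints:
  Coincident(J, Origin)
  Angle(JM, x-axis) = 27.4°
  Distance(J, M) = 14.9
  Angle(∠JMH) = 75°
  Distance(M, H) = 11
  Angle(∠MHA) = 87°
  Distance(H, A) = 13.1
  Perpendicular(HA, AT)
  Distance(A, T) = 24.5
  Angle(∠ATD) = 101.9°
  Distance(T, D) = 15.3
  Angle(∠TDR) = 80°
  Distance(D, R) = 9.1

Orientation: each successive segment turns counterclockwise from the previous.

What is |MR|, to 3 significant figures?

8.06

∠ATD = 101.9° gives TD at 33.5° from the x-axis; with |TD| = 15.3, D = (26.8, -3.11). ∠TDR = 80.0° gives DR at 134° from the x-axis; with |DR| = 9.1, R = (20.6, 3.50). Then |MR| = |R − M| = 8.06.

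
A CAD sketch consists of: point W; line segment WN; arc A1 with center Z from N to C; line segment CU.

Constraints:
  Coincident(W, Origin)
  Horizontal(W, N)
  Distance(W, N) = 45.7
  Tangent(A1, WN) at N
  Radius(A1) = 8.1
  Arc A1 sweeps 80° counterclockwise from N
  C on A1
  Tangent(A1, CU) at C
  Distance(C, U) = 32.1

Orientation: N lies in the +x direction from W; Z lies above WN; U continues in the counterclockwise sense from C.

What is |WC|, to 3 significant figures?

54.1

Tangency of A1 to WN means the radius ZN is perpendicular to WN, so Z = N + (0, 8.1) = (45.7, 8.10). On A1, N sits at bearing -90° from Z; an 80° counterclockwise sweep puts C at bearing -10°, so C = Z + 8.1·(cos -10°, sin -10°) = (53.7, 6.69). Then |WC| = |C − W| = 54.1.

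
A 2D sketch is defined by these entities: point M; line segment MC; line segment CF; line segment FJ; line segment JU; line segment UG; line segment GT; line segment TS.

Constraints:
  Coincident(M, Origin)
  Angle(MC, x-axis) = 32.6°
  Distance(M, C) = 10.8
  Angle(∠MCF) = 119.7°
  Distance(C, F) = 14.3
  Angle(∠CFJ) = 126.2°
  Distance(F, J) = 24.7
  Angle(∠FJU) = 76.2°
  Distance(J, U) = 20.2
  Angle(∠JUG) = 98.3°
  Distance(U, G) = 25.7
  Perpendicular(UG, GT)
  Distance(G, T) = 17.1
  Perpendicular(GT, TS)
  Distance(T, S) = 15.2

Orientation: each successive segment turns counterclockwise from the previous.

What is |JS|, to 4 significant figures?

13.72

M is at the origin; MC runs at 32.6° with length 10.8, so C = (9.098, 5.819). ∠MCF = 119.7° gives CF at 92.90° from the x-axis; with |CF| = 14.3, F = (8.375, 20.10). ∠CFJ = 126.2° gives FJ at 146.7° from the x-axis; with |FJ| = 24.7, J = (-12.27, 33.66). ∠FJU = 76.2° gives JU at -109.5° from the x-axis; with |JU| = 20.2, U = (-19.01, 14.62). ∠JUG = 98.3° gives UG at -27.80° from the x-axis; with |UG| = 25.7, G = (3.721, 2.634). The perpendicularity gives GT at right angles to UG, so GT runs at 62.20°; with |GT| = 17.1, T = (11.70, 17.76). The perpendicularity gives TS at right angles to GT, so TS runs at 152.2°; with |TS| = 15.2, S = (-1.749, 24.85). Then |JS| = |S − J| = 13.72.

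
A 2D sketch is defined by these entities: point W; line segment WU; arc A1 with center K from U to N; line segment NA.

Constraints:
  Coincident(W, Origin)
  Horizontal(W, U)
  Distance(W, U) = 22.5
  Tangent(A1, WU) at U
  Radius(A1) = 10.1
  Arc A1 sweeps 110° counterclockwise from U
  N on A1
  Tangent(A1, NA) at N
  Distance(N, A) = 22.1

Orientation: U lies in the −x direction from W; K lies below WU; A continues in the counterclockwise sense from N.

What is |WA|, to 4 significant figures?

42.13

W is at the origin; W and U share the same y with |WU| = 22.5 and U on the −x side, so U = (-22.50, 0.000). The tangent condition forces KU to be normal to WU, so K = U + (0, -10.1) = (-22.50, -10.10). On A1, U sits at bearing 90° from K; a 110° counterclockwise sweep puts N at bearing 200°, so N = K + 10.1·(cos 200°, sin 200°) = (-31.99, -13.55). The tangent condition forces KN to be normal to NA, so NA runs along (−sin 200°, cos 200°); with |NA| = 22.1, A = (-24.43, -34.32). Then |WA| = |A − W| = 42.13.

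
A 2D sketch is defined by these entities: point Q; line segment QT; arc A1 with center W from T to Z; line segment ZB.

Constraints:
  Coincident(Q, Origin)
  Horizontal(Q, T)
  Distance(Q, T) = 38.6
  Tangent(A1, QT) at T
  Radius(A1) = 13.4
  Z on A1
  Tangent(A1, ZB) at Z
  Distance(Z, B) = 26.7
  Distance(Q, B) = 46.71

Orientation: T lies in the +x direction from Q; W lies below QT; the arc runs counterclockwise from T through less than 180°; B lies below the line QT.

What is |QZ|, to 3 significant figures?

28.4

Checks: |WZ| = 13.40 ✓; ∠(WZ, ZB) = 90.00° ✓; |ZB| = 26.70 ✓; |QB| = 46.71 ✓.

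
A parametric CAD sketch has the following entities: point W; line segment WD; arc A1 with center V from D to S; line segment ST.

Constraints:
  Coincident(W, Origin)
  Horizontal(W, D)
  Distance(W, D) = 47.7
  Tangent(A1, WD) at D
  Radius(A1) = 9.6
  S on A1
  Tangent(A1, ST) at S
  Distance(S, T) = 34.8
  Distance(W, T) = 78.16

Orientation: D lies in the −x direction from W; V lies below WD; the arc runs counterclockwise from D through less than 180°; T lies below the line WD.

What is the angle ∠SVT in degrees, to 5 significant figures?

74.578°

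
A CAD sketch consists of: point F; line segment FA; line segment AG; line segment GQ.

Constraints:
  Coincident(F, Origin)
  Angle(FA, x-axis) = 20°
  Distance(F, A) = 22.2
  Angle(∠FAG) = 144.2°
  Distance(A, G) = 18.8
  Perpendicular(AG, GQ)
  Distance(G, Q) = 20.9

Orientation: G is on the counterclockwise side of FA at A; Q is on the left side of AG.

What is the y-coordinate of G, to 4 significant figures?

23.14

F is at the origin; FA runs at 20.0° with length 22.2, so A = 22.2·(cos 20.0°, sin 20.0°) = (20.86, 7.593). ∠FAG = 144.2°, so AG runs at 20.0° + (180° − 144.2°) = 55.80° from the x-axis; with |AG| = 18.8, G = A + 18.8·(cos 55.80°, sin 55.80°) = (31.43, 23.14). So G.y = 23.14.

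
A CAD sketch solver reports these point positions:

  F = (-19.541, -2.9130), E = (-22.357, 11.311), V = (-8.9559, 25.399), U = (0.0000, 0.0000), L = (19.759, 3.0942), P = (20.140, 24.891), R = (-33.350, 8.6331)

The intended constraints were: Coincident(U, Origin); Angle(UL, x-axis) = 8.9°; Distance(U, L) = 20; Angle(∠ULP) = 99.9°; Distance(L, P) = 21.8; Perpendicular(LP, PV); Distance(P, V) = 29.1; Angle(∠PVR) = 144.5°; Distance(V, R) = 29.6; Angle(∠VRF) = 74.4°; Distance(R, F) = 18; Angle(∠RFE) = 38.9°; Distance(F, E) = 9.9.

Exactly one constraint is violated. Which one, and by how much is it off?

Distance(F, E) = 9.9 — off by 4.60.

U = (0.00, 0.00) ✓; UL at 8.900° ✓; |UL| = 20.00 ✓; ∠ULP = 99.90° ✓; |LP| = 21.80 ✓; ∠(LP, PV) = 90.00° ✓; |PV| = 29.10 ✓; ∠PVR = 144.5° ✓; |VR| = 29.60 ✓; ∠VRF = 74.40° ✓; |RF| = 18.00 ✓; ∠RFE = 38.90° ✓; |FE| = 14.50 ✗.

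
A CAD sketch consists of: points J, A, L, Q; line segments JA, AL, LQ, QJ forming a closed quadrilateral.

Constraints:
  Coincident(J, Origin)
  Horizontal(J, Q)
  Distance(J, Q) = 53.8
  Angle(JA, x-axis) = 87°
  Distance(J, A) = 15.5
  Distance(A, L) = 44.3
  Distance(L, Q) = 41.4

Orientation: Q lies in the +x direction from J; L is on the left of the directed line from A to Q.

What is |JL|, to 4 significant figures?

54.57

Checks: |AL| = 44.30 ✓; |LQ| = 41.40 ✓.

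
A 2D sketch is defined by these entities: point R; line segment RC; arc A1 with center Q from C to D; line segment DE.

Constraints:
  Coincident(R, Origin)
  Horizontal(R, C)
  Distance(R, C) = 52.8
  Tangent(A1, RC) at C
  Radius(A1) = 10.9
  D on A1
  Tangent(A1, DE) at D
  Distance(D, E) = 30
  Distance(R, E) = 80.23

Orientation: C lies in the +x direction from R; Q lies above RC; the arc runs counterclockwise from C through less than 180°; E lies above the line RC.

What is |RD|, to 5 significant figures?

63.825

Checks: |RC| = 52.80 ✓; |QD| = 10.90 ✓; ∠(QD, DE) = 90.00° ✓; |DE| = 30.00 ✓; |RE| = 80.23 ✓.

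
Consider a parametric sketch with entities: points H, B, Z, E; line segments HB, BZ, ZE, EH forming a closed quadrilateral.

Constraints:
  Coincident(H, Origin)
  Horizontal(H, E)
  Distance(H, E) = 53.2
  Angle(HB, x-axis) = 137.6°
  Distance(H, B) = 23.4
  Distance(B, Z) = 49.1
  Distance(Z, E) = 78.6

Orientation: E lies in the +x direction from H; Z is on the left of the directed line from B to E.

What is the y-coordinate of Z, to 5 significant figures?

60.490

H is at the origin; HE is horizontal with |HE| = 53.2 and E in +x, so E = (53.2, 0). HB runs at 137.6° with |HB| = 23.4, so B = (-17.280, 15.779). Z is determined by |BZ| = 49.1 and |ZE| = 78.6 together: it lies at the intersection of circle(B, 49.1) and circle(E, 78.6). With |BE| = 72.224, the foot of the radical line on BE is 10.033 from B and the perpendicular offset is √(49.1² − 10.033²) = 48.064. Taking the left-of-BE solution: Z = (3.0110, 60.490).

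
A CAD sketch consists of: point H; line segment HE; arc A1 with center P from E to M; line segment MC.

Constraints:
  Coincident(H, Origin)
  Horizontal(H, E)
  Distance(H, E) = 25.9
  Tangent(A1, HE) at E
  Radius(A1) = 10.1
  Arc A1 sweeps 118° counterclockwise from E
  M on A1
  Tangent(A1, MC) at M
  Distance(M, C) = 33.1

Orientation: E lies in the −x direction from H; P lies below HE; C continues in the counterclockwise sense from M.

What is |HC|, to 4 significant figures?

48.10

H is at the origin; H and E share the same y with |HE| = 25.9 and E on the −x side, so E = (-25.90, 0.000). Since A1 is tangent to HE there, PE ⟂ HE, so P = E + (0, -10.1) = (-25.90, -10.10). On A1, E sits at bearing 90° from P; a 118° counterclockwise sweep puts M at bearing 208°, so M = P + 10.1·(cos 208°, sin 208°) = (-34.82, -14.84). Since A1 is tangent to MC there, PM ⟂ MC, so MC runs along (−sin 208°, cos 208°); with |MC| = 33.1, C = (-19.28, -44.07). Then |HC| = |C − H| = 48.10.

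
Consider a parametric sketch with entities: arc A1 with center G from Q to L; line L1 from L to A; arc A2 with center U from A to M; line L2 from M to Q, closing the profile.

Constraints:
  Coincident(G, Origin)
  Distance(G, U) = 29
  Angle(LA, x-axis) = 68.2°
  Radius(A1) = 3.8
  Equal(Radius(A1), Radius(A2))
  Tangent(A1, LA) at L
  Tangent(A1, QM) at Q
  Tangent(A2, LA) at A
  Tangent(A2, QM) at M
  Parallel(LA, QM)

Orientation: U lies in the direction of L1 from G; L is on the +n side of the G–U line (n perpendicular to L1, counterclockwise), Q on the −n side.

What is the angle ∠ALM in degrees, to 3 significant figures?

14.7°

Tangency of A1 to both parallel lines with radius 3.8 puts L and Q at G ± 3.8·n: L = (-3.53, 1.41), Q = (3.53, -1.41). Equal radii place A and M the same way about U: A = U + 3.8·n = (7.24, 28.3), M = U − 3.8·n = (14.3, 25.5). Then cos ∠ALM = LA·LM / (|LA||LM|), giving 14.7°.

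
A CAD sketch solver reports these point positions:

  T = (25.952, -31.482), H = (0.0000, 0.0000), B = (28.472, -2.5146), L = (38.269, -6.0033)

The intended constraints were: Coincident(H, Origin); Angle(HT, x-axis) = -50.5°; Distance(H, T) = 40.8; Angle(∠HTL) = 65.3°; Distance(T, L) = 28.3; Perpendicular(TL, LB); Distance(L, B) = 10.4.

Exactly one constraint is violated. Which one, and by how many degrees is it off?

Perpendicular(TL, LB) — off by 6.20°.

H = (0.00, 0.00) ✓; HT at -50.50° ✓; |HT| = 40.80 ✓; ∠HTL = 65.30° ✓; |TL| = 28.30 ✓; ∠(TL, LB) = 96.20° ✗; |LB| = 10.40 ✓.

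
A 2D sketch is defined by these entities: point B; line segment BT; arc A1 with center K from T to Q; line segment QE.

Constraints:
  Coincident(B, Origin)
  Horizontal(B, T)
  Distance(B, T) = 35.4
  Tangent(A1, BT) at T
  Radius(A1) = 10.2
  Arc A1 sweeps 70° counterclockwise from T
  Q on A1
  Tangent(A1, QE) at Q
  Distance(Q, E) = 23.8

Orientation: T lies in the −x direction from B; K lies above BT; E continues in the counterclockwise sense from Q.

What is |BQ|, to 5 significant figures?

26.673

B is at the origin; BT is horizontal with |BT| = 35.4 and T on the −x side, so T = (-35.400, 0.0000). Tangency of A1 to BT means the radius KT is perpendicular to BT, so K = T + (0, 10.2) = (-35.400, 10.200). On A1, T sits at bearing -90° from K; a 70° counterclockwise sweep puts Q at bearing -20°, so Q = K + 10.2·(cos -20°, sin -20°) = (-25.815, 6.7114). Then |BQ| = |Q − B| = 26.673.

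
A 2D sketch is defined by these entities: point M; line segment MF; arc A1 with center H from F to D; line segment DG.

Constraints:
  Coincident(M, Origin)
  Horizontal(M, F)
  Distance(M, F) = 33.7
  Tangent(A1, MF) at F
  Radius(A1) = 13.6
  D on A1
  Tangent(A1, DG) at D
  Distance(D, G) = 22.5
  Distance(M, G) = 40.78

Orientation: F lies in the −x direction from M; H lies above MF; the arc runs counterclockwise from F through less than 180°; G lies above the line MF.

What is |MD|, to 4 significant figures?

24.09

M is at the origin; MF is horizontal with |MF| = 33.7 and F on the −x side, so F = (-33.70, 0.000). The tangent condition forces HF to be normal to MF, so H = F + (0, 13.6) = (-33.70, 13.60). Since HD ⟂ DG (tangency), |HG| = √(13.6² + 22.5²) = 26.29 regardless of where D sits on A1. So G lies on both circle(M, 40.78) and circle(H, 26.29); the above-MF intersection is G = (-19.58, 35.77). D is the foot of the tangent from G: D = (-20.10, 13.28).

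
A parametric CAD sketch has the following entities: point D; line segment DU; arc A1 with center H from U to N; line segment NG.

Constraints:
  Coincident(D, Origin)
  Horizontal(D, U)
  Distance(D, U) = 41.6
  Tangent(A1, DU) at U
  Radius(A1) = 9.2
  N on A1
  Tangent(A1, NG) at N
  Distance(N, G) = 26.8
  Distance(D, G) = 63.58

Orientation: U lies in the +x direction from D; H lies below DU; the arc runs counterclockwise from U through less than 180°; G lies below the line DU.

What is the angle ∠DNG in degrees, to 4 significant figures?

156.5°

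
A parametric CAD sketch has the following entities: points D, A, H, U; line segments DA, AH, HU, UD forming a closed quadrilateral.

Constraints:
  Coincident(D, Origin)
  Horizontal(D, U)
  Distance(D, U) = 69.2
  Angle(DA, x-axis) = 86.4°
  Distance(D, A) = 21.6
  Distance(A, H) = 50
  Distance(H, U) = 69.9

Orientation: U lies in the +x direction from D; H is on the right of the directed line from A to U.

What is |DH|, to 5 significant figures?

28.777

Checks: D.y = 0.00, U.y = 0.00 ✓; |AH| = 50.00 ✓; |HU| = 69.90 ✓.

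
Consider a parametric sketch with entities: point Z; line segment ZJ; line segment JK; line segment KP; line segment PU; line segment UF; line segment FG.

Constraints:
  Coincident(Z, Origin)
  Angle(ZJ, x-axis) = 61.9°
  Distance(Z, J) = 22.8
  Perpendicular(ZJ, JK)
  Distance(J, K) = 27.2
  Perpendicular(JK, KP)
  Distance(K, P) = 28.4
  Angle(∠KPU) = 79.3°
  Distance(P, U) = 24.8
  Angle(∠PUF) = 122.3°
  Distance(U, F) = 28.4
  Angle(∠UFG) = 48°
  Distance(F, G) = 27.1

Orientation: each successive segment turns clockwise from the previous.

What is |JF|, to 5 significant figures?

8.0580

Z is at the origin; ZJ runs at 61.9° with length 22.8, so J = (10.739, 20.112). The perpendicularity gives JK at right angles to ZJ, so JK runs at -28.100°; with |JK| = 27.2, K = (34.733, 7.3010). The perpendicularity gives KP at right angles to JK, so KP runs at -118.10°; with |KP| = 28.4, P = (21.356, -17.751). ∠KPU = 79.3° gives PU at 141.20° from the x-axis; with |PU| = 24.8, U = (2.0286, -2.2117). ∠PUF = 122.3° gives UF at 83.500° from the x-axis; with |UF| = 28.4, F = (5.2436, 26.006). Then |JF| = |F − J| = 8.0580.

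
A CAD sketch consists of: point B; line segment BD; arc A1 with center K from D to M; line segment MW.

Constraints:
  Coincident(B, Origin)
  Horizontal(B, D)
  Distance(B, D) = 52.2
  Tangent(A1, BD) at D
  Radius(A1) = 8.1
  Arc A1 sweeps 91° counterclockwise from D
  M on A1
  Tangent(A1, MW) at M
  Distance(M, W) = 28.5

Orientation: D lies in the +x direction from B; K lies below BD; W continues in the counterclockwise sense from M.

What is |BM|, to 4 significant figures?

44.86

B is at the origin; BD is horizontal with |BD| = 52.2 and D on the +x side, so D = (52.20, 0.000). The tangent condition forces KD to be normal to BD, so K = D + (0, -8.1) = (52.20, -8.100). On A1, D sits at bearing 90° from K; a 91° counterclockwise sweep puts M at bearing 181°, so M = K + 8.1·(cos 181°, sin 181°) = (44.10, -8.241). Then |BM| = |M − B| = 44.86.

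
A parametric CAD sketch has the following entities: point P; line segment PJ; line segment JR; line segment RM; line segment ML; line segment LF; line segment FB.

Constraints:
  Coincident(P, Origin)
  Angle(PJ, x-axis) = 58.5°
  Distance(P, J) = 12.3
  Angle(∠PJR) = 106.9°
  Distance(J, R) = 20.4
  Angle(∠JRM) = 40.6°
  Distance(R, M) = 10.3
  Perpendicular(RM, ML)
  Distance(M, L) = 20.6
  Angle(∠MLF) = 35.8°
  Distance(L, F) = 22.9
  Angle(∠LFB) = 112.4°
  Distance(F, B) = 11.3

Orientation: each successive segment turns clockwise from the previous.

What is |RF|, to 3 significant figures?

3.70

RM is perpendicular to ML, so ML runs at 116°; with |ML| = 20.6, L = (7.88, 19.3). ∠MLF = 35.8° gives LF at -28.2° from the x-axis; with |LF| = 22.9, F = (28.1, 8.52). Then |RF| = |F − R| = 3.70.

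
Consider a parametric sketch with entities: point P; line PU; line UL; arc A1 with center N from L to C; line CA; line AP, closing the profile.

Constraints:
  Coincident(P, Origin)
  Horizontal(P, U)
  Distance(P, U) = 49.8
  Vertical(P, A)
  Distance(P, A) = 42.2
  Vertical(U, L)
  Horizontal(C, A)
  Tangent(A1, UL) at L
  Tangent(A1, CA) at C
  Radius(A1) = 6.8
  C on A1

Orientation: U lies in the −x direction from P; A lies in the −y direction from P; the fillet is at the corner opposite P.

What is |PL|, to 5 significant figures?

61.100

P is at the origin; P and U share the same y with |PU| = 49.8 and U on the −x side, so U = (-49.800, 0.0000). PA is vertical with |PA| = 42.2 and A on the −y side, so A = (0.0000, -42.200). The virtual corner opposite P is at (-49.800, -42.200). Since A1 is tangent to UL there, NL ⟂ UL and the tangent condition forces NC to be normal to CA, with radius 6.8, so the center N sits 6.8 in from both sides at N = (-43.000, -35.400). That places the tangent points at L = (-49.800, -35.400) on UL and C = (-43.000, -42.200) on CA. Then |PL| = |L − P| = 61.100.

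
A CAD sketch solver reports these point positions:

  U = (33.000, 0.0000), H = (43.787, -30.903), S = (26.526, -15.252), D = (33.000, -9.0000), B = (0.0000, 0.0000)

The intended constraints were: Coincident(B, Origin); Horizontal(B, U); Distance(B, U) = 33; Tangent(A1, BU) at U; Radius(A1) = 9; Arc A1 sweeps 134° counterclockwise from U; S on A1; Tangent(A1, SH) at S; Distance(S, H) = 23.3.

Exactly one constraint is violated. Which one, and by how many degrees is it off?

Tangent(A1, SH) at S — off by 3.80°.

B = (0.00, 0.00) ✓; B.y = 0.00, U.y = 0.00 ✓; |BU| = 33.00 ✓; ∠(DU, UB) = 90.00° ✓; |DU| = 9.000 ✓; bearing(D→S) − bearing(D→U) = 134.0° ✓; |DS| = 9.000 ✓; ∠(DS, SH) = 86.20° ✗; |SH| = 23.30 ✓.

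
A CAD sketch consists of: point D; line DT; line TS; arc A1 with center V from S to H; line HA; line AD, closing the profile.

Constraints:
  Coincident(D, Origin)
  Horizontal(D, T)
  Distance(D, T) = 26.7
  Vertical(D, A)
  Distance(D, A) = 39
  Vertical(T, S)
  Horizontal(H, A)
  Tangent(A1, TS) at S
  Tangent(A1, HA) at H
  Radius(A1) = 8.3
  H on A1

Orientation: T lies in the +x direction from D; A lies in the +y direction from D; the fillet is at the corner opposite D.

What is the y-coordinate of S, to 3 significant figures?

30.7

D is at the origin; D and T share the same y with |DT| = 26.7 and T on the +x side, so T = (26.7, 0.00). DA is vertical with |DA| = 39.0 and A on the +y side, so A = (0.00, 39.0). The virtual corner opposite D is at (26.7, 39.0). A1 meets TS tangentially, so VS is at right angles to TS and since A1 is tangent to HA there, VH ⟂ HA, with radius 8.3, so the center V sits 8.3 in from both sides at V = (18.4, 30.7). That places the tangent points at S = (26.7, 30.7) on TS and H = (18.4, 39.0) on HA. So S.y = 30.7.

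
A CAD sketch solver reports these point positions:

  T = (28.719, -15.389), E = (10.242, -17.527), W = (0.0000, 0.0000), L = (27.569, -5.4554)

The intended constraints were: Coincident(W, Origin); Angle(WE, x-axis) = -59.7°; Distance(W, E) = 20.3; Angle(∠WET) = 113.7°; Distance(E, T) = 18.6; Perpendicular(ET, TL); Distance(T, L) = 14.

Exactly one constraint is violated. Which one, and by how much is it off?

Distance(T, L) = 14 — off by 4.00.

W = (0.00, 0.00) ✓; WE at -59.70° ✓; |WE| = 20.30 ✓; ∠WET = 113.7° ✓; |ET| = 18.60 ✓; ∠(ET, TL) = 90.00° ✓; |TL| = 10.00 ✗.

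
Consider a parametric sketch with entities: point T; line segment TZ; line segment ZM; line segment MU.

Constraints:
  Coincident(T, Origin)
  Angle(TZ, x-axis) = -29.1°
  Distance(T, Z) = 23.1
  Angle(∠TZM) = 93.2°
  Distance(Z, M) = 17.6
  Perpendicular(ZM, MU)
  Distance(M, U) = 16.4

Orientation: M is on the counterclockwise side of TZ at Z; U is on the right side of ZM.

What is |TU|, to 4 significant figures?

43.75

T is at the origin; TZ runs at -29.1° with length 23.1, so Z = 23.1·(cos -29.1°, sin -29.1°) = (20.18, -11.23). ∠TZM = 93.2°, so ZM runs at -29.1° + (180° − 93.2°) = 57.70° from the x-axis; with |ZM| = 17.6, M = Z + 17.6·(cos 57.70°, sin 57.70°) = (29.59, 3.642). ZM ⟂ MU; with |MU| = 16.4 on the right of ZM, U = M + 16.4·(0.8453, -0.5344) = (43.45, -5.121). Then |TU| = |U − T| = 43.75.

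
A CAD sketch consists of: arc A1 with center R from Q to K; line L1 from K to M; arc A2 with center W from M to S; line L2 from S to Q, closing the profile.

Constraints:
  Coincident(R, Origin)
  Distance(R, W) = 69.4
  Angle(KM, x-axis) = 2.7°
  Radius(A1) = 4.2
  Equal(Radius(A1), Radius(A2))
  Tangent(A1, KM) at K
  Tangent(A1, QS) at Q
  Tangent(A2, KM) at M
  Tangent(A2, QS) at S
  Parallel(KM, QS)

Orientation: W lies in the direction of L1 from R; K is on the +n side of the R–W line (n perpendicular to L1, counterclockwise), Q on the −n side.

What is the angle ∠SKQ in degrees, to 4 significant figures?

83.10°

The slot axis is L1's direction at 2.7°, so u = (cos 2.7°, sin 2.7°) = (0.9989, 0.04711) and n = (−sin 2.7°, cos 2.7°) = (-0.04711, 0.9989). R is at the origin and W lies 69.4 along u from R, so W = 69.4·u = (69.32, 3.269). Tangency of A1 to both parallel lines with radius 4.2 puts K and Q at R ± 4.2·n: K = (-0.1978, 4.195), Q = (0.1978, -4.195). Equal radii place M and S the same way about W: M = W + 4.2·n = (69.13, 7.465), S = W − 4.2·n = (69.52, -0.9261). Then cos ∠SKQ = KS·KQ / (|KS||KQ|), giving 83.10°.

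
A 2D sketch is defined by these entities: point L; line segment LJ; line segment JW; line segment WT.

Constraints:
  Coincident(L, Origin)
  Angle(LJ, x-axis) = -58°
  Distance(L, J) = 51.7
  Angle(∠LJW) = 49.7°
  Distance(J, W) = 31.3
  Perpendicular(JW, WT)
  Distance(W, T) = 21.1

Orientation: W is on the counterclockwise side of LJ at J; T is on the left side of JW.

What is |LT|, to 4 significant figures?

18.45

L is at the origin; LJ runs at -58.0° with length 51.7, so J = 51.7·(cos -58.0°, sin -58.0°) = (27.40, -43.84). ∠LJW = 49.7°, so JW runs at -58.0° + (180° − 49.7°) = 72.30° from the x-axis; with |JW| = 31.3, W = J + 31.3·(cos 72.30°, sin 72.30°) = (36.91, -14.03). JW is perpendicular to WT; with |WT| = 21.1 on the left of JW, T = W + 21.1·(-0.9527, 0.3040) = (16.81, -7.611). Then |LT| = |T − L| = 18.45.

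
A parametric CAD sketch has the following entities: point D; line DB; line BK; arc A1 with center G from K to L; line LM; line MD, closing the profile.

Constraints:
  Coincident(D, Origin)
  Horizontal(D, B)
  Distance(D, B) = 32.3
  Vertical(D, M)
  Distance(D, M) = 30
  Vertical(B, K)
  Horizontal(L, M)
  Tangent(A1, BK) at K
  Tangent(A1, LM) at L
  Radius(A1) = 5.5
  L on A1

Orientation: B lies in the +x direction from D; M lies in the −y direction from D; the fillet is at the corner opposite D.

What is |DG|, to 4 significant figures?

36.31

DM is vertical with |DM| = 30.0 and M on the −y side, so M = (0.000, -30.00). The virtual corner opposite D is at (32.30, -30.00). Tangency of A1 to BK means the radius GK is perpendicular to BK and A1 meets LM tangentially, so GL is at right angles to LM, with radius 5.5, so the center G sits 5.5 in from both sides at G = (26.80, -24.50). Then |DG| = |G − D| = 36.31.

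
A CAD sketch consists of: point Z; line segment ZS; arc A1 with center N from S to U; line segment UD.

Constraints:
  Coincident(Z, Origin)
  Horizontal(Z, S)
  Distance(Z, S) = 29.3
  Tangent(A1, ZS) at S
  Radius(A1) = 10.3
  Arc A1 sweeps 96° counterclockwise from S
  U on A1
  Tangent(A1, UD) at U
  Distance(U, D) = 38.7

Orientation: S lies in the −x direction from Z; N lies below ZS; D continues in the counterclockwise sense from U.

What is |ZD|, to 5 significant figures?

61.210

Z is at the origin; Z and S share the same y with |ZS| = 29.3 and S on the −x side, so S = (-29.300, 0.0000). Tangency of A1 to ZS means the radius NS is perpendicular to ZS, so N = S + (0, -10.3) = (-29.300, -10.300). On A1, S sits at bearing 90° from N; a 96° counterclockwise sweep puts U at bearing 186°, so U = N + 10.3·(cos 186°, sin 186°) = (-39.544, -11.377). Since A1 is tangent to UD there, NU ⟂ UD, so UD runs along (−sin 186°, cos 186°); with |UD| = 38.7, D = (-35.498, -49.865). Then |ZD| = |D − Z| = 61.210.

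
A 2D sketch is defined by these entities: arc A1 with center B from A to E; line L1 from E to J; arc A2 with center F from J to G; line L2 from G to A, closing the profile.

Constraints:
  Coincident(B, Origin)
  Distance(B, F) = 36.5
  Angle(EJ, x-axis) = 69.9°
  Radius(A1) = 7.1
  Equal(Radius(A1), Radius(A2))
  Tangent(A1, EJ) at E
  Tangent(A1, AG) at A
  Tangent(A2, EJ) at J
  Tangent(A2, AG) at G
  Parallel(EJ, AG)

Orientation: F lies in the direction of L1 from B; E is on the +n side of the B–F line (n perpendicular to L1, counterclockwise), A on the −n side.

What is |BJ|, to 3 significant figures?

37.2

Tangency of A1 to both parallel lines with radius 7.1 puts E and A at B ± 7.1·n: E = (-6.67, 2.44), A = (6.67, -2.44). Equal radii place J and G the same way about F: J = F + 7.1·n = (5.88, 36.7), G = F − 7.1·n = (19.2, 31.8). Then |BJ| = |J − B| = 37.2.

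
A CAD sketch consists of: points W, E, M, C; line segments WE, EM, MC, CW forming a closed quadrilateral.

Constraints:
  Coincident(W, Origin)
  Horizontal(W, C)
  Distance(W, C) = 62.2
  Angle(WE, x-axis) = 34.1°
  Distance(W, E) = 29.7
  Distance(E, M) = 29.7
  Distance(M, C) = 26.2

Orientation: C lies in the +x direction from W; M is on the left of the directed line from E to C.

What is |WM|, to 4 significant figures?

58.62

W is at the origin; W and C share the same y with |WC| = 62.2 and C in +x, so C = (62.2, 0). WE runs at 34.1° with |WE| = 29.7, so E = (24.59, 16.65). M is determined by |EM| = 29.7 and |MC| = 26.2 together: it lies at the intersection of circle(E, 29.7) and circle(C, 26.2). With |EC| = 41.13, the foot of the radical line on EC is 22.94 from E and the perpendicular offset is √(29.7² − 22.94²) = 18.86. Taking the left-of-EC solution: M = (53.21, 24.61).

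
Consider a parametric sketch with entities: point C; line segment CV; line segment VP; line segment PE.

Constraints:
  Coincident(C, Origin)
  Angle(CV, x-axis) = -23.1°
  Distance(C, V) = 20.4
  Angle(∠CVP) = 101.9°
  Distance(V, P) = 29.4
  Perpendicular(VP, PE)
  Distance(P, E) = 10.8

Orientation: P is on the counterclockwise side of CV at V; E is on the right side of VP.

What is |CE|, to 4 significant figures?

45.56

C is at the origin; CV runs at -23.1° with length 20.4, so V = 20.4·(cos -23.1°, sin -23.1°) = (18.76, -8.004). ∠CVP = 101.9°, so VP runs at -23.1° + (180° − 101.9°) = 55.00° from the x-axis; with |VP| = 29.4, P = V + 29.4·(cos 55.00°, sin 55.00°) = (35.63, 16.08). VP is perpendicular to PE; with |PE| = 10.8 on the right of VP, E = P + 10.8·(0.8192, -0.5736) = (44.47, 9.885). Then |CE| = |E − C| = 45.56.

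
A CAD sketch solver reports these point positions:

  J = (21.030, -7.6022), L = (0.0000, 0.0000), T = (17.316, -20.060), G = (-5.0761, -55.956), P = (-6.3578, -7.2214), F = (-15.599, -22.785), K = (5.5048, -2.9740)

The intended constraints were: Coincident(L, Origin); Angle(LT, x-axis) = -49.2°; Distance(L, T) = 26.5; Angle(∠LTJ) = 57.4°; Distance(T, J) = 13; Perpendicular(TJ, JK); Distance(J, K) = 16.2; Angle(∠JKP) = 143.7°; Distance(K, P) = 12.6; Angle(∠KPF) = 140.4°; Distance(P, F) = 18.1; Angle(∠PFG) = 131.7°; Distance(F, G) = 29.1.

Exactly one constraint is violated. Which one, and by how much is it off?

Distance(F, G) = 29.1 — off by 5.70.

L = (0.00, 0.00) ✓; LT at -49.20° ✓; |LT| = 26.50 ✓; ∠LTJ = 57.40° ✓; |TJ| = 13.00 ✓; ∠(TJ, JK) = 90.00° ✓; |JK| = 16.20 ✓; ∠JKP = 143.7° ✓; |KP| = 12.60 ✓; ∠KPF = 140.4° ✓; |PF| = 18.10 ✓; ∠PFG = 131.7° ✓; |FG| = 34.80 ✗.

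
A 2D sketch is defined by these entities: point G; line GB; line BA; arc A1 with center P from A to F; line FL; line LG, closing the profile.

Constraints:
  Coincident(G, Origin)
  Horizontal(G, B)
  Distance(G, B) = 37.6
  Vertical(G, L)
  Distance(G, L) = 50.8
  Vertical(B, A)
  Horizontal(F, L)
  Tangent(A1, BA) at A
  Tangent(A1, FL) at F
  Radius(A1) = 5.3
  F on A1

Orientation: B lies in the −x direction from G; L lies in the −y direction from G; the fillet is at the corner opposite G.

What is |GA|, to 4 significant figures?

59.03

The virtual corner opposite G is at (-37.60, -50.80). A1 meets BA tangentially, so PA is at right angles to BA and tangency of A1 to FL means the radius PF is perpendicular to FL, with radius 5.3, so the center P sits 5.3 in from both sides at P = (-32.30, -45.50). That places the tangent points at A = (-37.60, -45.50) on BA and F = (-32.30, -50.80) on FL. Then |GA| = |A − G| = 59.03.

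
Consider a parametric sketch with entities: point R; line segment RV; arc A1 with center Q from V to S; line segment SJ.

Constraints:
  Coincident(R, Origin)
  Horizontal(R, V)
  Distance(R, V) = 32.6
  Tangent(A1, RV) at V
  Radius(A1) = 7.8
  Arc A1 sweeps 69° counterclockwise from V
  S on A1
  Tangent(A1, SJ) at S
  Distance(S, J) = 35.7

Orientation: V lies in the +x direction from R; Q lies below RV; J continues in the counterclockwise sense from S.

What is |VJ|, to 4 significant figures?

43.27

On A1, V sits at bearing 90° from Q; a 69° counterclockwise sweep puts S at bearing 159°, so S = Q + 7.8·(cos 159°, sin 159°) = (25.32, -5.005). The tangent condition forces QS to be normal to SJ, so SJ runs along (−sin 159°, cos 159°); with |SJ| = 35.7, J = (12.52, -38.33). Then |VJ| = |J − V| = 43.27.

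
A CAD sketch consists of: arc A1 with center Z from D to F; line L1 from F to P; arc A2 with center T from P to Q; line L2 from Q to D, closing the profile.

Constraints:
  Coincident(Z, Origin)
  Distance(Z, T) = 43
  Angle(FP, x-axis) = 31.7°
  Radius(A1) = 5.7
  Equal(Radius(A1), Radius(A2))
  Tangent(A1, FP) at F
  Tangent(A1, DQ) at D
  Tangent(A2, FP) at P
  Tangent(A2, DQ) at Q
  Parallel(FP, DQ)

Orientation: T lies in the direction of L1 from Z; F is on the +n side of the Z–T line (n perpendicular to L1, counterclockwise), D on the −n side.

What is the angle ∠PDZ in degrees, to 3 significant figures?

75.2°

The slot axis is L1's direction at 31.7°, so u = (cos 31.7°, sin 31.7°) = (0.851, 0.525) and n = (−sin 31.7°, cos 31.7°) = (-0.525, 0.851). Z is at the origin and T lies 43.0 along u from Z, so T = 43.0·u = (36.6, 22.6). Tangency of A1 to both parallel lines with radius 5.7 puts F and D at Z ± 5.7·n: F = (-3.00, 4.85), D = (3.00, -4.85). Equal radii place P and Q the same way about T: P = T + 5.7·n = (33.6, 27.4), Q = T − 5.7·n = (39.6, 17.7). Then cos ∠PDZ = DP·DZ / (|DP||DZ|), giving 75.2°.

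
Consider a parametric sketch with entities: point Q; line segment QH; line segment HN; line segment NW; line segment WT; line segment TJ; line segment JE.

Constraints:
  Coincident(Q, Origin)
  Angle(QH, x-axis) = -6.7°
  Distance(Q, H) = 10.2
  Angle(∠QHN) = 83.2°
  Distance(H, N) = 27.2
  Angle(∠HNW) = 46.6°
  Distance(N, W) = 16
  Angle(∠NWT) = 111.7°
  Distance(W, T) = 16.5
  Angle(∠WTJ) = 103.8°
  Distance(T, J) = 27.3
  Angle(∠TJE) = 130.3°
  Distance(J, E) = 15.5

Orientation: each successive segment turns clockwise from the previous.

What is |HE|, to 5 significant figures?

34.687

Q is at the origin; QH runs at -6.7° with length 10.2, so H = (10.130, -1.1900). ∠QHN = 83.2° gives HN at -103.50° from the x-axis; with |HN| = 27.2, N = (3.7806, -27.639). ∠HNW = 46.6° gives NW at 123.10° from the x-axis; with |NW| = 16.0, W = (-4.9570, -14.235). ∠NWT = 111.7° gives WT at 54.800° from the x-axis; with |WT| = 16.5, T = (4.5541, -0.75211). ∠WTJ = 103.8° gives TJ at -21.400° from the x-axis; with |TJ| = 27.3, J = (29.972, -10.713). ∠TJE = 130.3° gives JE at -71.100° from the x-axis; with |JE| = 15.5, E = (34.993, -25.378). Then |HE| = |E − H| = 34.687.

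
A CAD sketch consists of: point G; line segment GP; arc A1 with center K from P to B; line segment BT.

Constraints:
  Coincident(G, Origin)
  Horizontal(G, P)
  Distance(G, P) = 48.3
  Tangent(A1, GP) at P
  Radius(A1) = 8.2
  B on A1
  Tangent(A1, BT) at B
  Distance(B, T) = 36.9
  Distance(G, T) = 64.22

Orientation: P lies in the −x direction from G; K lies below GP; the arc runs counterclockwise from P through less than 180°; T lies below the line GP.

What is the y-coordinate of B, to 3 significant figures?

-10.7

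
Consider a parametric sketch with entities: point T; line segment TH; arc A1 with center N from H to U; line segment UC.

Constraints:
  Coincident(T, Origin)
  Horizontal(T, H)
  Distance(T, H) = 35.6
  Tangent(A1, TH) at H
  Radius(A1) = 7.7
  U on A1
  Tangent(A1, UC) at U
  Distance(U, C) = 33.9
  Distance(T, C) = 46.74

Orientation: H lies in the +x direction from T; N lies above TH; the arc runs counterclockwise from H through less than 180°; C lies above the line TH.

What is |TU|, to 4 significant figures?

43.71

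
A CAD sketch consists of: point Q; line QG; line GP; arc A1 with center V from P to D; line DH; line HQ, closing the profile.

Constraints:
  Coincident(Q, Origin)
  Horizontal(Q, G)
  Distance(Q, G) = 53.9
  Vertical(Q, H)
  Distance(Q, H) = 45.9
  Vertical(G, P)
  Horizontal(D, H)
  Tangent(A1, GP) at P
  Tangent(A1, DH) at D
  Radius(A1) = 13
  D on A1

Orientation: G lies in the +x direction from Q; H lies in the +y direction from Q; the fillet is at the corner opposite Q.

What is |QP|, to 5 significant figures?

63.148

Q is at the origin; Q and G share the same y with |QG| = 53.9 and G on the +x side, so G = (53.900, 0.0000). QH is vertical with |QH| = 45.9 and H on the +y side, so H = (0.0000, 45.900). The virtual corner opposite Q is at (53.900, 45.900). Since A1 is tangent to GP there, VP ⟂ GP and the tangent condition forces VD to be normal to DH, with radius 13.0, so the center V sits 13.0 in from both sides at V = (40.900, 32.900). That places the tangent points at P = (53.900, 32.900) on GP and D = (40.900, 45.900) on DH. Then |QP| = |P − Q| = 63.148.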